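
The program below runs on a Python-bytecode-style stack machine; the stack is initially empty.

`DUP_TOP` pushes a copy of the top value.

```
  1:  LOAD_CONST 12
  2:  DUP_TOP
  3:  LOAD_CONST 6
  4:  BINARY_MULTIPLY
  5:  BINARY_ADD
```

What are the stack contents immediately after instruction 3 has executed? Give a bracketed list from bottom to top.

LOAD_CONST 12  [12]
DUP_TOP        [12, 12]
LOAD_CONST 6   [12, 12, 6]

[12, 12, 6]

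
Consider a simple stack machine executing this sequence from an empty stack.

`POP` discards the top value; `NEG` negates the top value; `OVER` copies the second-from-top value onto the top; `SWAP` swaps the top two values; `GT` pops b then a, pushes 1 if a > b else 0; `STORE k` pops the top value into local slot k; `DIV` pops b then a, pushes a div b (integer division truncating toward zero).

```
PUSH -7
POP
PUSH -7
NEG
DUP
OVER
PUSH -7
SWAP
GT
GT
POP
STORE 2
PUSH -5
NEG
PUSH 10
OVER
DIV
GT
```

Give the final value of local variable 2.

PUSH -7 → -7
POP     → (empty)
PUSH -7 → -7
NEG     → 7
DUP     → 7 7
OVER    → 7 7 7
PUSH -7 → 7 7 7 -7
SWAP    → 7 7 -7 7
GT      → 7 7 0
GT      → 7 1
POP     → 7
STORE 2 → (empty)
PUSH -5 → -5
NEG     → 5
PUSH 10 → 5 10
OVER    → 5 10 5
DIV     → 5 2
GT      → 1

7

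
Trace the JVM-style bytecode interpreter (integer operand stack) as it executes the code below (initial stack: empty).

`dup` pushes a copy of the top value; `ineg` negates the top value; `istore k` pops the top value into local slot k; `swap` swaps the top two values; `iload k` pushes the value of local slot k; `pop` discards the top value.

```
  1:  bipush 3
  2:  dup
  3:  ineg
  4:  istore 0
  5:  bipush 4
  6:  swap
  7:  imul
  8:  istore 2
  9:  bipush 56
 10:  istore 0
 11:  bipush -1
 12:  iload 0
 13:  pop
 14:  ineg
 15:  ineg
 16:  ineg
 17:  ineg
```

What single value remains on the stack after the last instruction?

bipush 3  -> [3]
dup       -> [3, 3]
ineg      -> [3, -3]
istore 0  -> [3]
bipush 4  -> [3, 4]
swap      -> [4, 3]
imul      -> [12]
istore 2  -> []
bipush 56 -> [56]
istore 0  -> []
bipush -1 -> [-1]
iload 0   -> [-1, 56]
pop       -> [-1]
ineg      -> [1]
ineg      -> [-1]
ineg      -> [1]
ineg      -> [-1]

-1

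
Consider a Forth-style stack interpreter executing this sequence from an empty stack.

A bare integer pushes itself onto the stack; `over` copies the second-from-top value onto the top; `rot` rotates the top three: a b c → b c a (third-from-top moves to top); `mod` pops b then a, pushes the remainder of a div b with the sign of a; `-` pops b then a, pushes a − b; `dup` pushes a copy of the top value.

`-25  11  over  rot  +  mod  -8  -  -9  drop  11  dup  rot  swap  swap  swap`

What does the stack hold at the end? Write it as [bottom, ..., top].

-25  -> [-25]
11   -> [-25, 11]
over -> [-25, 11, -25]
rot  -> [11, -25, -25]
+    -> [11, -50]
mod  -> [11]
-8   -> [11, -8]
-    -> [19]
-9   -> [19, -9]
drop -> [19]
11   -> [19, 11]
dup  -> [19, 11, 11]
rot  -> [11, 11, 19]
swap -> [11, 19, 11]
swap -> [11, 11, 19]
swap -> [11, 19, 11]

[11, 19, 11]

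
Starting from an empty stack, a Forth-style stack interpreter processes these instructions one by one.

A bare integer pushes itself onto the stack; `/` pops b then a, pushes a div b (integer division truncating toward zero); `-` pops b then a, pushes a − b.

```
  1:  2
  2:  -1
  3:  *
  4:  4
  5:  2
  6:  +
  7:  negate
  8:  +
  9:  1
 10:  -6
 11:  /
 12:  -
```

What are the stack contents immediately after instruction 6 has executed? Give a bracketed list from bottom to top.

2  -> 2
-1 -> 2 -1
*  -> -2
4  -> -2 4
2  -> -2 4 2
+  -> -2 6

[-2, 6]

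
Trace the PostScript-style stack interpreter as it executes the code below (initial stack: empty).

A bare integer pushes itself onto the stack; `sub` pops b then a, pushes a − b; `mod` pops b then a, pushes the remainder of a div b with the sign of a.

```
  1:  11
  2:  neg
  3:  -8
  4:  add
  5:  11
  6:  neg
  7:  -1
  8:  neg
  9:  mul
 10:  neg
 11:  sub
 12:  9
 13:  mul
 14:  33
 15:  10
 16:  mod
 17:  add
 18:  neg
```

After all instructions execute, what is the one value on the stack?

11  -> [11]
neg -> [-11]
-8  -> [-11, -8]
add -> [-19]
11  -> [-19, 11]
neg -> [-19, -11]
-1  -> [-19, -11, -1]
neg -> [-19, -11, 1]
mul -> [-19, -11]
neg -> [-19, 11]
sub -> [-30]
9   -> [-30, 9]
mul -> [-270]
33  -> [-270, 33]
10  -> [-270, 33, 10]
mod -> [-270, 3]
add -> [-267]
neg -> [267]

267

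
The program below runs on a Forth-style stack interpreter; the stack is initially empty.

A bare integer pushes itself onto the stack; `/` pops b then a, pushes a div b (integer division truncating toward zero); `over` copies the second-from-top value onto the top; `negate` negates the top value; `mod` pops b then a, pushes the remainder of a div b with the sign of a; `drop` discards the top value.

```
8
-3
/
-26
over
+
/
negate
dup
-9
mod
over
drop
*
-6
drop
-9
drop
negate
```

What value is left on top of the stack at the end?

0

8      : 8
-3     : 8 -3
/      : -2
-26    : -2 -26
over   : -2 -26 -2
+      : -2 -28
/      : 0
negate : 0
dup    : 0 0
-9     : 0 0 -9
mod    : 0 0
over   : 0 0 0
drop   : 0 0
*      : 0
-6     : 0 -6
drop   : 0
-9     : 0 -9
drop   : 0
negate : 0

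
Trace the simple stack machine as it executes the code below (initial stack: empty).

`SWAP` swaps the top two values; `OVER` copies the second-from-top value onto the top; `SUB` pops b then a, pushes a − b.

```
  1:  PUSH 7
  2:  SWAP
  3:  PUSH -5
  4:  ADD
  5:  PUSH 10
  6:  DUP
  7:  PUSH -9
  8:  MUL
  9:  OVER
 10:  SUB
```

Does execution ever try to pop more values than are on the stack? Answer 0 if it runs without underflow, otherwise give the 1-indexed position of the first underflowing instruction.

PUSH 7 -> 7
SWAP  — needs 2 operands, stack has 1 → underflow

2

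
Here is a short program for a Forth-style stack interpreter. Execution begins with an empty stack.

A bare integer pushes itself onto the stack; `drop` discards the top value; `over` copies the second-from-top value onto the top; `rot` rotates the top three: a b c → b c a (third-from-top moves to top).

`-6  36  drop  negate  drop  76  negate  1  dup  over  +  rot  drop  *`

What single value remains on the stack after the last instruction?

-6     → -6
36     → -6 36
drop   → -6
negate → 6
drop   → (empty)
76     → 76
negate → -76
1      → -76 1
dup    → -76 1 1
over   → -76 1 1 1
+      → -76 1 2
rot    → 1 2 -76
drop   → 1 2
*      → 2

2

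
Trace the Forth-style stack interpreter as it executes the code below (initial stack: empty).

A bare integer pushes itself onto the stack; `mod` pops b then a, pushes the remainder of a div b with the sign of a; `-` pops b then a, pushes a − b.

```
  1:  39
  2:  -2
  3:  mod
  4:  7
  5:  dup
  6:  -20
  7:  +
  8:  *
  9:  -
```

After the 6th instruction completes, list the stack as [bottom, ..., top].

[1, 7, 7, -20]

39  → [39]
-2  → [39, -2]
mod → [1]
7   → [1, 7]
dup → [1, 7, 7]
-20 → [1, 7, 7, -20]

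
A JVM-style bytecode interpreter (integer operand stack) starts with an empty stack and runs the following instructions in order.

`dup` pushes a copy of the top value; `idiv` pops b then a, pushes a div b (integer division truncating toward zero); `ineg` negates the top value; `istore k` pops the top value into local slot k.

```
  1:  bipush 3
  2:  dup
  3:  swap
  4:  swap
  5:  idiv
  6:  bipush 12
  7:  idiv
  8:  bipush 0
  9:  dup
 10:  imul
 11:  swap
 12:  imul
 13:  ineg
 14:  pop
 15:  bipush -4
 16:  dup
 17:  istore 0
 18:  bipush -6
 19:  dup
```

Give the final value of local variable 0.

-4

bipush 3  : 3
dup       : 3 3
swap      : 3 3
swap      : 3 3
idiv      : 1
bipush 12 : 1 12
idiv      : 0
bipush 0  : 0 0
dup       : 0 0 0
imul      : 0 0
swap      : 0 0
imul      : 0
ineg      : 0
pop       : (empty)
bipush -4 : -4
dup       : -4 -4
istore 0  : -4
bipush -6 : -4 -6
dup       : -4 -6 -6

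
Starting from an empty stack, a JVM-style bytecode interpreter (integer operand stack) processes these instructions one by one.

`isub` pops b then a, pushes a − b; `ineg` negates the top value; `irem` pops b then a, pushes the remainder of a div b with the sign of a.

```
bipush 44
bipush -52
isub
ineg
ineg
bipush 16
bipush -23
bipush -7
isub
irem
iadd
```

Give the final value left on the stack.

96

bipush 44  → 44
bipush -52 → 44 -52
isub       → 96
ineg       → -96
ineg       → 96
bipush 16  → 96 16
bipush -23 → 96 16 -23
bipush -7  → 96 16 -23 -7
isub       → 96 16 -16
irem       → 96 0
iadd       → 96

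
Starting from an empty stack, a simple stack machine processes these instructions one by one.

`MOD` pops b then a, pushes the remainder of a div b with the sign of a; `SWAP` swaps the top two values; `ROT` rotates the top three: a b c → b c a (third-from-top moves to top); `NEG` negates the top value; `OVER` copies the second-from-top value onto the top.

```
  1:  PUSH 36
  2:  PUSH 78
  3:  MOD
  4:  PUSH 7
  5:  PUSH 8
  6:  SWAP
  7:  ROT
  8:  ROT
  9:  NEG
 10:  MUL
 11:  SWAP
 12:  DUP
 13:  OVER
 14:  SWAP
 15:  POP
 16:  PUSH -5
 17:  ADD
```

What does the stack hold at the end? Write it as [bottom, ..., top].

PUSH 36 : 36
PUSH 78 : 36 78
MOD     : 36
PUSH 7  : 36 7
PUSH 8  : 36 7 8
SWAP    : 36 8 7
ROT     : 8 7 36
ROT     : 7 36 8
NEG     : 7 36 -8
MUL     : 7 -288
SWAP    : -288 7
DUP     : -288 7 7
OVER    : -288 7 7 7
SWAP    : -288 7 7 7
POP     : -288 7 7
PUSH -5 : -288 7 7 -5
ADD     : -288 7 2

[-288, 7, 2]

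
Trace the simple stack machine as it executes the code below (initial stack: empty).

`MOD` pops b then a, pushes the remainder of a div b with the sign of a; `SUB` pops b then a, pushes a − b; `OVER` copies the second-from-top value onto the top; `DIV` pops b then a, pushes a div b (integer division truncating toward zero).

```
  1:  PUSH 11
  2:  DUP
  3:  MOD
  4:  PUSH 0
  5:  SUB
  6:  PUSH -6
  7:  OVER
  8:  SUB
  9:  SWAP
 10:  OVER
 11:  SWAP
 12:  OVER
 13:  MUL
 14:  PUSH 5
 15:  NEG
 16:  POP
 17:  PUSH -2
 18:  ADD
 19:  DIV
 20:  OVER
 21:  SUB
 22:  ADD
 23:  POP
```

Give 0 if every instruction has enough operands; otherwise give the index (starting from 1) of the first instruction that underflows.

PUSH 11 -> [11]
DUP     -> [11, 11]
MOD     -> [0]
PUSH 0  -> [0, 0]
SUB     -> [0]
PUSH -6 -> [0, -6]
OVER    -> [0, -6, 0]
SUB     -> [0, -6]
SWAP    -> [-6, 0]
OVER    -> [-6, 0, -6]
SWAP    -> [-6, -6, 0]
OVER    -> [-6, -6, 0, -6]
MUL     -> [-6, -6, 0]
PUSH 5  -> [-6, -6, 0, 5]
NEG     -> [-6, -6, 0, -5]
POP     -> [-6, -6, 0]
PUSH -2 -> [-6, -6, 0, -2]
ADD     -> [-6, -6, -2]
DIV     -> [-6, 3]
OVER    -> [-6, 3, -6]
SUB     -> [-6, 9]
ADD     -> [3]
POP     -> []

0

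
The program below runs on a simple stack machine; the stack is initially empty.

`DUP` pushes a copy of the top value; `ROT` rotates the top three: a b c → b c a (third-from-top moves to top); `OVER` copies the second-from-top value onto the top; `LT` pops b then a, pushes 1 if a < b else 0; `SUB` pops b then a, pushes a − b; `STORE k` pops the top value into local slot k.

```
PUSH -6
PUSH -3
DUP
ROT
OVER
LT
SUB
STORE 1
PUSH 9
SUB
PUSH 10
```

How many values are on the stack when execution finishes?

2

PUSH -6 → -6
PUSH -3 → -6 -3
DUP     → -6 -3 -3
ROT     → -3 -3 -6
OVER    → -3 -3 -6 -3
LT      → -3 -3 1
SUB     → -3 -4
STORE 1 → -3
PUSH 9  → -3 9
SUB     → -12
PUSH 10 → -12 10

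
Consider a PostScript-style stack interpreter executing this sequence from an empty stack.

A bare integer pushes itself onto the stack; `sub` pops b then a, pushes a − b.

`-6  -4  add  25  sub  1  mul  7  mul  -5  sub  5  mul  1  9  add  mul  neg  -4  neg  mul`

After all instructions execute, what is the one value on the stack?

48000

-6   [-6]
-4   [-6, -4]
add  [-10]
25   [-10, 25]
sub  [-35]
1    [-35, 1]
mul  [-35]
7    [-35, 7]
mul  [-245]
-5   [-245, -5]
sub  [-240]
5    [-240, 5]
mul  [-1200]
1    [-1200, 1]
9    [-1200, 1, 9]
add  [-1200, 10]
mul  [-12000]
neg  [12000]
-4   [12000, -4]
neg  [12000, 4]
mul  [48000]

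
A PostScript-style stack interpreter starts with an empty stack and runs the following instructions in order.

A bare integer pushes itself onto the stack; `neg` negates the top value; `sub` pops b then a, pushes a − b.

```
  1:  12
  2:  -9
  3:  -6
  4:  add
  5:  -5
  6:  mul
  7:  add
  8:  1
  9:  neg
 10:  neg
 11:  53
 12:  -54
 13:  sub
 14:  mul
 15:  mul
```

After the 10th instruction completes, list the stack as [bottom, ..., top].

[87, 1]

12  : [12]
-9  : [12, -9]
-6  : [12, -9, -6]
add : [12, -15]
-5  : [12, -15, -5]
mul : [12, 75]
add : [87]
1   : [87, 1]
neg : [87, -1]
neg : [87, 1]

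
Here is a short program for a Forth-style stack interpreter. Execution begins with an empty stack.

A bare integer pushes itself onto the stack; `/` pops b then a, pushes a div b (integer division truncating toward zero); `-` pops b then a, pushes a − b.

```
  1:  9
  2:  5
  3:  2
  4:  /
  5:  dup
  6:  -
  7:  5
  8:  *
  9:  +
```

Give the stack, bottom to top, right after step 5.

[9, 2, 2]

9    9
5    9 5
2    9 5 2
/    9 2
dup  9 2 2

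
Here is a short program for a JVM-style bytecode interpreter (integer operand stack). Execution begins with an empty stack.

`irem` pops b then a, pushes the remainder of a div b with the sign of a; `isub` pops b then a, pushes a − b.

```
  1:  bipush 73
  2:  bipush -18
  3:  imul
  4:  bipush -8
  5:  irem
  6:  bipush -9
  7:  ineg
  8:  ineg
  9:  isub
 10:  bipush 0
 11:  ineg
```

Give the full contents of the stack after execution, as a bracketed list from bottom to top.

bipush 73   73
bipush -18  73 -18
imul        -1314
bipush -8   -1314 -8
irem        -2
bipush -9   -2 -9
ineg        -2 9
ineg        -2 -9
isub        7
bipush 0    7 0
ineg        7 0

[7, 0]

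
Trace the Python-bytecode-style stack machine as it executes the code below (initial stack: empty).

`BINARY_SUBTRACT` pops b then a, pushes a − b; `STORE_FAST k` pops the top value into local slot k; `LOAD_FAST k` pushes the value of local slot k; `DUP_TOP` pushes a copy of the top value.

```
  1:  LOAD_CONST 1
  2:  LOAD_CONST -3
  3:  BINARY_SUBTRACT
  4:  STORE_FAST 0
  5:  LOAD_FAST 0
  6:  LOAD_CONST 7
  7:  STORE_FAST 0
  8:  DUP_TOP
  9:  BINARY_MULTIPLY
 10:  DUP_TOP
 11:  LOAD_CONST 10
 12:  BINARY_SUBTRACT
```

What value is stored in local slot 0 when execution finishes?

7

LOAD_CONST 1    → 1
LOAD_CONST -3   → 1 -3
BINARY_SUBTRACT → 4
STORE_FAST 0    → (empty)
LOAD_FAST 0     → 4
LOAD_CONST 7    → 4 7
STORE_FAST 0    → 4
DUP_TOP         → 4 4
BINARY_MULTIPLY → 16
DUP_TOP         → 16 16
LOAD_CONST 10   → 16 16 10
BINARY_SUBTRACT → 16 6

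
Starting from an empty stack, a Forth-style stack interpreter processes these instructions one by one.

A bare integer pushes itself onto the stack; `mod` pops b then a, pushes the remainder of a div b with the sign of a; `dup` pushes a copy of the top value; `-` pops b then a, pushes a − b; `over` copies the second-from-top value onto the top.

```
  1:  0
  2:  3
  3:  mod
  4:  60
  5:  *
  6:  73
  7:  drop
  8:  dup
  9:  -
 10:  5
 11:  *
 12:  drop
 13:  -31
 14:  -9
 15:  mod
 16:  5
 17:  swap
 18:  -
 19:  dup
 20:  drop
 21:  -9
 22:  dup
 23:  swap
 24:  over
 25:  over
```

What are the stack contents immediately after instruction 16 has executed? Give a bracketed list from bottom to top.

[-4, 5]

0    : 0
3    : 0 3
mod  : 0
60   : 0 60
*    : 0
73   : 0 73
drop : 0
dup  : 0 0
-    : 0
5    : 0 5
*    : 0
drop : (empty)
-31  : -31
-9   : -31 -9
mod  : -4
5    : -4 5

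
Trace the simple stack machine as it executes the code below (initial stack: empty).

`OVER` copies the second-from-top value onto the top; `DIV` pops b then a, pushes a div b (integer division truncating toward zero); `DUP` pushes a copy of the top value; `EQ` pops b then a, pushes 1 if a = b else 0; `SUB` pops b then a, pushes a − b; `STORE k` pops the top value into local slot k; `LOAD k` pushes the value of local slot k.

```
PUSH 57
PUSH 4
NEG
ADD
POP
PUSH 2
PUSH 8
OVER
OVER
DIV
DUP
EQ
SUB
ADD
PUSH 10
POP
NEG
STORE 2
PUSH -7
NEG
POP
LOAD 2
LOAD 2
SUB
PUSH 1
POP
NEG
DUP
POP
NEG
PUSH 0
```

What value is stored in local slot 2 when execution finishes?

-9

PUSH 57 : [57]
PUSH 4  : [57, 4]
NEG     : [57, -4]
ADD     : [53]
POP     : []
PUSH 2  : [2]
PUSH 8  : [2, 8]
OVER    : [2, 8, 2]
OVER    : [2, 8, 2, 8]
DIV     : [2, 8, 0]
DUP     : [2, 8, 0, 0]
EQ      : [2, 8, 1]
SUB     : [2, 7]
ADD     : [9]
PUSH 10 : [9, 10]
POP     : [9]
NEG     : [-9]
STORE 2 : []
PUSH -7 : [-7]
NEG     : [7]
POP     : []
LOAD 2  : [-9]
LOAD 2  : [-9, -9]
SUB     : [0]
PUSH 1  : [0, 1]
POP     : [0]
NEG     : [0]
DUP     : [0, 0]
POP     : [0]
NEG     : [0]
PUSH 0  : [0, 0]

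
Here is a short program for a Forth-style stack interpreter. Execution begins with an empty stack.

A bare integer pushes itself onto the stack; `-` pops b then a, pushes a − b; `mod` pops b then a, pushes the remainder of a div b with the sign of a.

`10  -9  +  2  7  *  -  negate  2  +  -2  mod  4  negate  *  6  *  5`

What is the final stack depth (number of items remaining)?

10     → [10]
-9     → [10, -9]
+      → [1]
2      → [1, 2]
7      → [1, 2, 7]
*      → [1, 14]
-      → [-13]
negate → [13]
2      → [13, 2]
+      → [15]
-2     → [15, -2]
mod    → [1]
4      → [1, 4]
negate → [1, -4]
*      → [-4]
6      → [-4, 6]
*      → [-24]
5      → [-24, 5]

2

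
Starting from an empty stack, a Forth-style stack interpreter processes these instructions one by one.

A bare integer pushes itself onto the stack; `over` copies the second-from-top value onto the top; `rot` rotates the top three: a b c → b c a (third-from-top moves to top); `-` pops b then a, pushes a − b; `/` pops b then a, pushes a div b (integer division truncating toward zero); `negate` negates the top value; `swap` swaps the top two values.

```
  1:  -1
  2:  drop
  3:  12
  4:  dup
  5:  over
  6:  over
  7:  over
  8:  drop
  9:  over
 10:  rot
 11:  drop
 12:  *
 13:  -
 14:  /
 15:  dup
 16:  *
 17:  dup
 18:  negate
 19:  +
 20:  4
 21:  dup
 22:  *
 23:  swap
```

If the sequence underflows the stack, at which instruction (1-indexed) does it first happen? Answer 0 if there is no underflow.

0

-1     : [-1]
drop   : []
12     : [12]
dup    : [12, 12]
over   : [12, 12, 12]
over   : [12, 12, 12, 12]
over   : [12, 12, 12, 12, 12]
drop   : [12, 12, 12, 12]
over   : [12, 12, 12, 12, 12]
rot    : [12, 12, 12, 12, 12]
drop   : [12, 12, 12, 12]
*      : [12, 12, 144]
-      : [12, -132]
/      : [0]
dup    : [0, 0]
*      : [0]
dup    : [0, 0]
negate : [0, 0]
+      : [0]
4      : [0, 4]
dup    : [0, 4, 4]
*      : [0, 16]
swap   : [16, 0]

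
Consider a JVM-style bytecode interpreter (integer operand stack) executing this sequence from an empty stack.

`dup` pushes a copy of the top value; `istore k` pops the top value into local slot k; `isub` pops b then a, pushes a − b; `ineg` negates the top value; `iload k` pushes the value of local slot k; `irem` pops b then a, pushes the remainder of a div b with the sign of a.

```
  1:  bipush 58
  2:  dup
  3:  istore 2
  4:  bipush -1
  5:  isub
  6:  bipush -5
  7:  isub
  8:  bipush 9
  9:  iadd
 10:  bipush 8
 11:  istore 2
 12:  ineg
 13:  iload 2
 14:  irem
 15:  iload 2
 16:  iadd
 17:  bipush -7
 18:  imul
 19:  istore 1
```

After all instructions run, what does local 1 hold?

bipush 58  58
dup        58 58
istore 2   58
bipush -1  58 -1
isub       59
bipush -5  59 -5
isub       64
bipush 9   64 9
iadd       73
bipush 8   73 8
istore 2   73
ineg       -73
iload 2    -73 8
irem       -1
iload 2    -1 8
iadd       7
bipush -7  7 -7
imul       -49
istore 1   (empty)

-49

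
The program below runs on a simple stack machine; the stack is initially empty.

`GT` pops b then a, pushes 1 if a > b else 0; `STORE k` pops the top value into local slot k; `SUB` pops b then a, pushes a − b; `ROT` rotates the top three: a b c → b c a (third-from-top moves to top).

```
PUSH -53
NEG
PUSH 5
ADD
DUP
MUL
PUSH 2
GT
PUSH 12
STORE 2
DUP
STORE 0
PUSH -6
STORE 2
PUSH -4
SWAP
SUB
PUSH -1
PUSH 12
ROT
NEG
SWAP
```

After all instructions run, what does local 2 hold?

-6

PUSH -53 -> [-53]
NEG      -> [53]
PUSH 5   -> [53, 5]
ADD      -> [58]
DUP      -> [58, 58]
MUL      -> [3364]
PUSH 2   -> [3364, 2]
GT       -> [1]
PUSH 12  -> [1, 12]
STORE 2  -> [1]
DUP      -> [1, 1]
STORE 0  -> [1]
PUSH -6  -> [1, -6]
STORE 2  -> [1]
PUSH -4  -> [1, -4]
SWAP     -> [-4, 1]
SUB      -> [-5]
PUSH -1  -> [-5, -1]
PUSH 12  -> [-5, -1, 12]
ROT      -> [-1, 12, -5]
NEG      -> [-1, 12, 5]
SWAP     -> [-1, 5, 12]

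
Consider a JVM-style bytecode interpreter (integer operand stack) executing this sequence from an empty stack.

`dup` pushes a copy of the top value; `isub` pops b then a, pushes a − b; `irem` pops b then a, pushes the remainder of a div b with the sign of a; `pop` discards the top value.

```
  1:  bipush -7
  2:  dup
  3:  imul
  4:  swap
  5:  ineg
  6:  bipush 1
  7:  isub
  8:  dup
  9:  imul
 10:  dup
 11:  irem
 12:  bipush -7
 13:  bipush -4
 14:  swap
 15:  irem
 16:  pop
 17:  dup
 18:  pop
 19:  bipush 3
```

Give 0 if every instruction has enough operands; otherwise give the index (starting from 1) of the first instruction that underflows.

bipush -7  [-7]
dup        [-7, -7]
imul       [49]
swap  — needs 2 operands, stack has 1 → underflow

4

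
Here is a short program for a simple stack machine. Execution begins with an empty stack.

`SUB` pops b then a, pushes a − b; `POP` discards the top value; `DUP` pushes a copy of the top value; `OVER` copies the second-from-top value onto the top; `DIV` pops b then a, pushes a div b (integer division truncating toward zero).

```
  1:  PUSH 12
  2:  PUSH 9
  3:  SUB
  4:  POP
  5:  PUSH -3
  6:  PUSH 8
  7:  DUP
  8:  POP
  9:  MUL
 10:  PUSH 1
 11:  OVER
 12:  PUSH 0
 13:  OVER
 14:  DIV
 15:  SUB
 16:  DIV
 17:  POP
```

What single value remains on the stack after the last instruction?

-24

PUSH 12  [12]
PUSH 9   [12, 9]
SUB      [3]
POP      []
PUSH -3  [-3]
PUSH 8   [-3, 8]
DUP      [-3, 8, 8]
POP      [-3, 8]
MUL      [-24]
PUSH 1   [-24, 1]
OVER     [-24, 1, -24]
PUSH 0   [-24, 1, -24, 0]
OVER     [-24, 1, -24, 0, -24]
DIV      [-24, 1, -24, 0]
SUB      [-24, 1, -24]
DIV      [-24, 0]
POP      [-24]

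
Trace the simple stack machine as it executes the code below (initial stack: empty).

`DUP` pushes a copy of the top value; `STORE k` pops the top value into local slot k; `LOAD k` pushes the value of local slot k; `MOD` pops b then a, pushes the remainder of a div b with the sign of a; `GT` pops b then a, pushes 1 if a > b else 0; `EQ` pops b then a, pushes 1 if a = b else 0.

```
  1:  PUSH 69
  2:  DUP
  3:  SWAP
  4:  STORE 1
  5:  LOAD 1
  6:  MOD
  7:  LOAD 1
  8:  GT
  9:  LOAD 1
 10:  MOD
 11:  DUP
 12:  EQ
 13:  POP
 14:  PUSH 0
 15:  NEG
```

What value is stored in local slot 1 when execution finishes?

PUSH 69 : [69]
DUP     : [69, 69]
SWAP    : [69, 69]
STORE 1 : [69]
LOAD 1  : [69, 69]
MOD     : [0]
LOAD 1  : [0, 69]
GT      : [0]
LOAD 1  : [0, 69]
MOD     : [0]
DUP     : [0, 0]
EQ      : [1]
POP     : []
PUSH 0  : [0]
NEG     : [0]

69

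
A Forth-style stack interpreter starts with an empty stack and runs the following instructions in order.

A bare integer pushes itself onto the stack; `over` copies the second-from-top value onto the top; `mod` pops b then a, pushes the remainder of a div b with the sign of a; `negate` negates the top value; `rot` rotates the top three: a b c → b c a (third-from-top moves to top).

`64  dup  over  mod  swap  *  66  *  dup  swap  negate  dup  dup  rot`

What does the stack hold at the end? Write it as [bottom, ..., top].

[0, 0, 0, 0]

64      [64]
dup     [64, 64]
over    [64, 64, 64]
mod     [64, 0]
swap    [0, 64]
*       [0]
66      [0, 66]
*       [0]
dup     [0, 0]
swap    [0, 0]
negate  [0, 0]
dup     [0, 0, 0]
dup     [0, 0, 0, 0]
rot     [0, 0, 0, 0]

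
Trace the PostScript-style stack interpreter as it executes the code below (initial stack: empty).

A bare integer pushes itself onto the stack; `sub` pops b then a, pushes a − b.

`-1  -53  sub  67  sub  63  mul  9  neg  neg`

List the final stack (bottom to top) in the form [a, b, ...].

-1   [-1]
-53  [-1, -53]
sub  [52]
67   [52, 67]
sub  [-15]
63   [-15, 63]
mul  [-945]
9    [-945, 9]
neg  [-945, -9]
neg  [-945, 9]

[-945, 9]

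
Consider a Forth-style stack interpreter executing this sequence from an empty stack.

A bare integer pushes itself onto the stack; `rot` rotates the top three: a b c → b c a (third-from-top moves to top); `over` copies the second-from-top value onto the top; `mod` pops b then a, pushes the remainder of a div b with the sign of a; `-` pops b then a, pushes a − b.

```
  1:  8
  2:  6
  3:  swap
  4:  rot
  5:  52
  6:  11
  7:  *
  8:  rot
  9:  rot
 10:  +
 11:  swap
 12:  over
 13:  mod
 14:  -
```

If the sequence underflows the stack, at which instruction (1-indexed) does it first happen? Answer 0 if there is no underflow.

4

8    → [8]
6    → [8, 6]
swap → [6, 8]
rot  — needs 3 operands, stack has 2 → underflow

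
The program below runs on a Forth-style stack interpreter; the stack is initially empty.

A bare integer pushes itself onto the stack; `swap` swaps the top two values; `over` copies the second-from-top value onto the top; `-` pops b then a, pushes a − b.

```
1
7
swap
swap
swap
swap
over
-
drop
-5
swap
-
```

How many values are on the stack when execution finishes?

1

1    -> 1
7    -> 1 7
swap -> 7 1
swap -> 1 7
swap -> 7 1
swap -> 1 7
over -> 1 7 1
-    -> 1 6
drop -> 1
-5   -> 1 -5
swap -> -5 1
-    -> -6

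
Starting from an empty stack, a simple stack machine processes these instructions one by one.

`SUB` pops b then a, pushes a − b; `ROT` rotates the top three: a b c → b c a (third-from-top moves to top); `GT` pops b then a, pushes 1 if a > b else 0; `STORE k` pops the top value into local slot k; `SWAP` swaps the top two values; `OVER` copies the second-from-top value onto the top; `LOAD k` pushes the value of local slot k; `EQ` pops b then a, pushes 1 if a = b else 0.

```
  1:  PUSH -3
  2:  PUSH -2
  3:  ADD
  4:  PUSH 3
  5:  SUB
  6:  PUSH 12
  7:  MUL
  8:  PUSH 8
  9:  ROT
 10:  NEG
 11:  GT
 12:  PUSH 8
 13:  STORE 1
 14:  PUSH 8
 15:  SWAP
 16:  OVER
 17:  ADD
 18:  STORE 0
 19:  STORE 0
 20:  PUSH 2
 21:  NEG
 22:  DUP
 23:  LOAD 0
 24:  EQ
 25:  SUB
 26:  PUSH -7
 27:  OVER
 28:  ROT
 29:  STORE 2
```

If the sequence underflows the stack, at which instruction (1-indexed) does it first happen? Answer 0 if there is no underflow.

9

PUSH -3 → [-3]
PUSH -2 → [-3, -2]
ADD     → [-5]
PUSH 3  → [-5, 3]
SUB     → [-8]
PUSH 12 → [-8, 12]
MUL     → [-96]
PUSH 8  → [-96, 8]
ROT  — needs 3 operands, stack has 2 → underflow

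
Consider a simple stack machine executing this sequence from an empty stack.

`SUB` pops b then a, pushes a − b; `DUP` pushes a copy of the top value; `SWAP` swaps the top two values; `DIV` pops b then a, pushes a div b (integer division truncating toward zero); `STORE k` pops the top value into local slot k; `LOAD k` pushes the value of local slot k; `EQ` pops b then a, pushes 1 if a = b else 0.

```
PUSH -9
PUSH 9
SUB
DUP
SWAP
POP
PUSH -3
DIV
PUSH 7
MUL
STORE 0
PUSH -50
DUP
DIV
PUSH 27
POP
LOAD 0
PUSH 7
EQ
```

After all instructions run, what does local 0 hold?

42

PUSH -9  → [-9]
PUSH 9   → [-9, 9]
SUB      → [-18]
DUP      → [-18, -18]
SWAP     → [-18, -18]
POP      → [-18]
PUSH -3  → [-18, -3]
DIV      → [6]
PUSH 7   → [6, 7]
MUL      → [42]
STORE 0  → []
PUSH -50 → [-50]
DUP      → [-50, -50]
DIV      → [1]
PUSH 27  → [1, 27]
POP      → [1]
LOAD 0   → [1, 42]
PUSH 7   → [1, 42, 7]
EQ       → [1, 0]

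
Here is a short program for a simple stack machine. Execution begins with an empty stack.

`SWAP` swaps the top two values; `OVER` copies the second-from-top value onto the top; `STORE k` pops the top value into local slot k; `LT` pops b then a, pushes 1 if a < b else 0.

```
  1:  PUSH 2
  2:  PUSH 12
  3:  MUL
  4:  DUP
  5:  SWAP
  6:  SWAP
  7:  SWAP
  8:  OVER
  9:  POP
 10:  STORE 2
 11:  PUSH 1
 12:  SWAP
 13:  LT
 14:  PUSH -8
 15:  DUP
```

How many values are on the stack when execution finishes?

3

PUSH 2  -> [2]
PUSH 12 -> [2, 12]
MUL     -> [24]
DUP     -> [24, 24]
SWAP    -> [24, 24]
SWAP    -> [24, 24]
SWAP    -> [24, 24]
OVER    -> [24, 24, 24]
POP     -> [24, 24]
STORE 2 -> [24]
PUSH 1  -> [24, 1]
SWAP    -> [1, 24]
LT      -> [1]
PUSH -8 -> [1, -8]
DUP     -> [1, -8, -8]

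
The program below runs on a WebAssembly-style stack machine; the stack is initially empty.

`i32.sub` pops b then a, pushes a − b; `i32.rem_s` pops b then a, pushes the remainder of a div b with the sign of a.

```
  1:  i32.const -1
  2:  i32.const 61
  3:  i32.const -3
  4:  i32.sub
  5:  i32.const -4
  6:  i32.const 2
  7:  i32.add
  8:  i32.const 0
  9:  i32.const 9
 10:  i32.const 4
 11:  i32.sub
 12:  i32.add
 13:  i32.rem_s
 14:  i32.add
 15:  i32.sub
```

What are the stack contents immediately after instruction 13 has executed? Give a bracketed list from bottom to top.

i32.const -1 : -1
i32.const 61 : -1 61
i32.const -3 : -1 61 -3
i32.sub      : -1 64
i32.const -4 : -1 64 -4
i32.const 2  : -1 64 -4 2
i32.add      : -1 64 -2
i32.const 0  : -1 64 -2 0
i32.const 9  : -1 64 -2 0 9
i32.const 4  : -1 64 -2 0 9 4
i32.sub      : -1 64 -2 0 5
i32.add      : -1 64 -2 5
i32.rem_s    : -1 64 -2

[-1, 64, -2]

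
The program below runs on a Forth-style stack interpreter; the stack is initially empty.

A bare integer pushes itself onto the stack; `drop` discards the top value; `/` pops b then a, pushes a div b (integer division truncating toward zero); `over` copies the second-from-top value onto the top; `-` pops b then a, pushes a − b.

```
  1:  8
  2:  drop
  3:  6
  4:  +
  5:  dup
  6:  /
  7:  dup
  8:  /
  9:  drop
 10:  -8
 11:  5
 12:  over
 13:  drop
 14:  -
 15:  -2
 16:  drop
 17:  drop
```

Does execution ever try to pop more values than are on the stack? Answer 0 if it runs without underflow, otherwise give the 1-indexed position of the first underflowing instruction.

4

8    -> 8
drop -> (empty)
6    -> 6
+  — needs 2 operands, stack has 1 → underflow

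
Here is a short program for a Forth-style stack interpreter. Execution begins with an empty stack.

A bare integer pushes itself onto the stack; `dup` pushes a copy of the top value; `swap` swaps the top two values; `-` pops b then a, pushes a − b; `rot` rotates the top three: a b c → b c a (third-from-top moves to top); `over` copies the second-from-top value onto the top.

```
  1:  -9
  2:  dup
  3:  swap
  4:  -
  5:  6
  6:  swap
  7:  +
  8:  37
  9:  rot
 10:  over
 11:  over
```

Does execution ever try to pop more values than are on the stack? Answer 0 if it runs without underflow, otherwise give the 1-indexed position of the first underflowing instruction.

-9   → -9
dup  → -9 -9
swap → -9 -9
-    → 0
6    → 0 6
swap → 6 0
+    → 6
37   → 6 37
rot  — needs 3 operands, stack has 2 → underflow

9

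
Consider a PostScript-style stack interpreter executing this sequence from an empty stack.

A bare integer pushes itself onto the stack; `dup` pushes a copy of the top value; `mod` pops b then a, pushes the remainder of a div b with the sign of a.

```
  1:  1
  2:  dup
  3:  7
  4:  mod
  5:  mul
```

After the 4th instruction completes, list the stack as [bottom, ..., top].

1   : 1
dup : 1 1
7   : 1 1 7
mod : 1 1

[1, 1]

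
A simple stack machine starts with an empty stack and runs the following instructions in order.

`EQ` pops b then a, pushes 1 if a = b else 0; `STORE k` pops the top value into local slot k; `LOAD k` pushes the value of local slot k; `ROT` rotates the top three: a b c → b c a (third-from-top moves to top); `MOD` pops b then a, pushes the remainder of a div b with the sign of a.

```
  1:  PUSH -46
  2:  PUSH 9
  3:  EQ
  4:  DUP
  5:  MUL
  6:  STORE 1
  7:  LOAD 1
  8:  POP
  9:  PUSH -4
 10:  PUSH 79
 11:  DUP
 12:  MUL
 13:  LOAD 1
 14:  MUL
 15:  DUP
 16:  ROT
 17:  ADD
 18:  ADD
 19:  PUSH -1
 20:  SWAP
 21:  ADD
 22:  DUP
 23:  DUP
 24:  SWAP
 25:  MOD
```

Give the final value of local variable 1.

PUSH -46  [-46]
PUSH 9    [-46, 9]
EQ        [0]
DUP       [0, 0]
MUL       [0]
STORE 1   []
LOAD 1    [0]
POP       []
PUSH -4   [-4]
PUSH 79   [-4, 79]
DUP       [-4, 79, 79]
MUL       [-4, 6241]
LOAD 1    [-4, 6241, 0]
MUL       [-4, 0]
DUP       [-4, 0, 0]
ROT       [0, 0, -4]
ADD       [0, -4]
ADD       [-4]
PUSH -1   [-4, -1]
SWAP      [-1, -4]
ADD       [-5]
DUP       [-5, -5]
DUP       [-5, -5, -5]
SWAP      [-5, -5, -5]
MOD       [-5, 0]

0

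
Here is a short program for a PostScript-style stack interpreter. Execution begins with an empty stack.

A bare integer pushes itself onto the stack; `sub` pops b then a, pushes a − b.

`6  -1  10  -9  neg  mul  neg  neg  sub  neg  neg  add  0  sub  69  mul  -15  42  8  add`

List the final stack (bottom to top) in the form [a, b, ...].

6   → 6
-1  → 6 -1
10  → 6 -1 10
-9  → 6 -1 10 -9
neg → 6 -1 10 9
mul → 6 -1 90
neg → 6 -1 -90
neg → 6 -1 90
sub → 6 -91
neg → 6 91
neg → 6 -91
add → -85
0   → -85 0
sub → -85
69  → -85 69
mul → -5865
-15 → -5865 -15
42  → -5865 -15 42
8   → -5865 -15 42 8
add → -5865 -15 50

[-5865, -15, 50]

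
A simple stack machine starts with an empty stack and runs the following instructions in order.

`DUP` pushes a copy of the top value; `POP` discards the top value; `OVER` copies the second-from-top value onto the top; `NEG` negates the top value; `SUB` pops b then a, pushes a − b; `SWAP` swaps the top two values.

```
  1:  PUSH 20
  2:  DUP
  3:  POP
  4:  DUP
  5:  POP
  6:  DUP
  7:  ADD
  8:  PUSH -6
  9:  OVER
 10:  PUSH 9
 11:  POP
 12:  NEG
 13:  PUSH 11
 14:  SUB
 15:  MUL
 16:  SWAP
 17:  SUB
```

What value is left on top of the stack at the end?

266

PUSH 20 : [20]
DUP     : [20, 20]
POP     : [20]
DUP     : [20, 20]
POP     : [20]
DUP     : [20, 20]
ADD     : [40]
PUSH -6 : [40, -6]
OVER    : [40, -6, 40]
PUSH 9  : [40, -6, 40, 9]
POP     : [40, -6, 40]
NEG     : [40, -6, -40]
PUSH 11 : [40, -6, -40, 11]
SUB     : [40, -6, -51]
MUL     : [40, 306]
SWAP    : [306, 40]
SUB     : [266]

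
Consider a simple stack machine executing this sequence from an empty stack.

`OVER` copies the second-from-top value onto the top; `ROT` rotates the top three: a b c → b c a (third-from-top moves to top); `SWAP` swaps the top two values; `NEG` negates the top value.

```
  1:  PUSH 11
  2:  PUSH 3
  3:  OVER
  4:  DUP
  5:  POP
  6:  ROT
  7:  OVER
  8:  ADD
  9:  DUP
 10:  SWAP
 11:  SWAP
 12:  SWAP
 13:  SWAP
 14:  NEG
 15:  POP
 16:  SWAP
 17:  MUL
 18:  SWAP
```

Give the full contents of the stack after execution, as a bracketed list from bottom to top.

[242, 3]

PUSH 11 -> [11]
PUSH 3  -> [11, 3]
OVER    -> [11, 3, 11]
DUP     -> [11, 3, 11, 11]
POP     -> [11, 3, 11]
ROT     -> [3, 11, 11]
OVER    -> [3, 11, 11, 11]
ADD     -> [3, 11, 22]
DUP     -> [3, 11, 22, 22]
SWAP    -> [3, 11, 22, 22]
SWAP    -> [3, 11, 22, 22]
SWAP    -> [3, 11, 22, 22]
SWAP    -> [3, 11, 22, 22]
NEG     -> [3, 11, 22, -22]
POP     -> [3, 11, 22]
SWAP    -> [3, 22, 11]
MUL     -> [3, 242]
SWAP    -> [242, 3]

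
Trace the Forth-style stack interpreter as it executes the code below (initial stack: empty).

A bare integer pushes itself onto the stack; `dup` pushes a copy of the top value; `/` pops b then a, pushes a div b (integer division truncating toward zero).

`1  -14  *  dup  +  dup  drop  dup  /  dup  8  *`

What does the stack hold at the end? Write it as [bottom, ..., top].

[1, 8]

1     1
-14   1 -14
*     -14
dup   -14 -14
+     -28
dup   -28 -28
drop  -28
dup   -28 -28
/     1
dup   1 1
8     1 1 8
*     1 8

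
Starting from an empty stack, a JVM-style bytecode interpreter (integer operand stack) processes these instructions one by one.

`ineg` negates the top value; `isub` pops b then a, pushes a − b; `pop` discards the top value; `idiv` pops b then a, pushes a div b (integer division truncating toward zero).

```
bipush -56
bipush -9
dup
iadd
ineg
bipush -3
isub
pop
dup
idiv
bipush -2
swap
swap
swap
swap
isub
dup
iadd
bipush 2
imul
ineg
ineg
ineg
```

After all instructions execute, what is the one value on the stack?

bipush -56 : -56
bipush -9  : -56 -9
dup        : -56 -9 -9
iadd       : -56 -18
ineg       : -56 18
bipush -3  : -56 18 -3
isub       : -56 21
pop        : -56
dup        : -56 -56
idiv       : 1
bipush -2  : 1 -2
swap       : -2 1
swap       : 1 -2
swap       : -2 1
swap       : 1 -2
isub       : 3
dup        : 3 3
iadd       : 6
bipush 2   : 6 2
imul       : 12
ineg       : -12
ineg       : 12
ineg       : -12

-12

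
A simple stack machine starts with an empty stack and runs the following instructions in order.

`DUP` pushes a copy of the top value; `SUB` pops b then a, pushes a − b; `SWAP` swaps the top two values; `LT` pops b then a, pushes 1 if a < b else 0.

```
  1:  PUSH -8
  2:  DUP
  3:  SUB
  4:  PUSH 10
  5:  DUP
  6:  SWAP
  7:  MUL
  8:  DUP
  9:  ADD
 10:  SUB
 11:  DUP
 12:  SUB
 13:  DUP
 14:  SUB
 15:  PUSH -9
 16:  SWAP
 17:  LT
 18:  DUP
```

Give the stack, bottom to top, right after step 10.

[-200]

PUSH -8 → -8
DUP     → -8 -8
SUB     → 0
PUSH 10 → 0 10
DUP     → 0 10 10
SWAP    → 0 10 10
MUL     → 0 100
DUP     → 0 100 100
ADD     → 0 200
SUB     → -200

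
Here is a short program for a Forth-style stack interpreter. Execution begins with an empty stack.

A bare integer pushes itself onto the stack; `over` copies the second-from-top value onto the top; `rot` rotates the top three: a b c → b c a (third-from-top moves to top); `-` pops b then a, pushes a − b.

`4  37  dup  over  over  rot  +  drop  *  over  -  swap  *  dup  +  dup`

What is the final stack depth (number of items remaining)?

4     [4]
37    [4, 37]
dup   [4, 37, 37]
over  [4, 37, 37, 37]
over  [4, 37, 37, 37, 37]
rot   [4, 37, 37, 37, 37]
+     [4, 37, 37, 74]
drop  [4, 37, 37]
*     [4, 1369]
over  [4, 1369, 4]
-     [4, 1365]
swap  [1365, 4]
*     [5460]
dup   [5460, 5460]
+     [10920]
dup   [10920, 10920]

2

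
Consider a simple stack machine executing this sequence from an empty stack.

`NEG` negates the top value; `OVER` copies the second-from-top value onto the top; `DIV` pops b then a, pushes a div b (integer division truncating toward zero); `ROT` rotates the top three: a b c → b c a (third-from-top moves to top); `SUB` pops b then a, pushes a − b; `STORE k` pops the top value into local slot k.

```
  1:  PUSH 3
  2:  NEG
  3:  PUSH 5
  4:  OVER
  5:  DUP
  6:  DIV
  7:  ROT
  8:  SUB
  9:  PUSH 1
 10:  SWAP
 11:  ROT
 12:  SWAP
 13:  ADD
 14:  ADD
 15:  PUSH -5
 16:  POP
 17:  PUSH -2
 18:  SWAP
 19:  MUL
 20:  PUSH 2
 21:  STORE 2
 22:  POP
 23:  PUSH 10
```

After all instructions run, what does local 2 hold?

PUSH 3   3
NEG      -3
PUSH 5   -3 5
OVER     -3 5 -3
DUP      -3 5 -3 -3
DIV      -3 5 1
ROT      5 1 -3
SUB      5 4
PUSH 1   5 4 1
SWAP     5 1 4
ROT      1 4 5
SWAP     1 5 4
ADD      1 9
ADD      10
PUSH -5  10 -5
POP      10
PUSH -2  10 -2
SWAP     -2 10
MUL      -20
PUSH 2   -20 2
STORE 2  -20
POP      (empty)
PUSH 10  10

2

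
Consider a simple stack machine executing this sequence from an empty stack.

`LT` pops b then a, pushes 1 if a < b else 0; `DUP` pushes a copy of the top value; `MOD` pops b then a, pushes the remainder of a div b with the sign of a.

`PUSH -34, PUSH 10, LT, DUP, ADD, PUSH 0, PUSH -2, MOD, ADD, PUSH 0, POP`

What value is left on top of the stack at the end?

PUSH -34 : [-34]
PUSH 10  : [-34, 10]
LT       : [1]
DUP      : [1, 1]
ADD      : [2]
PUSH 0   : [2, 0]
PUSH -2  : [2, 0, -2]
MOD      : [2, 0]
ADD      : [2]
PUSH 0   : [2, 0]
POP      : [2]

2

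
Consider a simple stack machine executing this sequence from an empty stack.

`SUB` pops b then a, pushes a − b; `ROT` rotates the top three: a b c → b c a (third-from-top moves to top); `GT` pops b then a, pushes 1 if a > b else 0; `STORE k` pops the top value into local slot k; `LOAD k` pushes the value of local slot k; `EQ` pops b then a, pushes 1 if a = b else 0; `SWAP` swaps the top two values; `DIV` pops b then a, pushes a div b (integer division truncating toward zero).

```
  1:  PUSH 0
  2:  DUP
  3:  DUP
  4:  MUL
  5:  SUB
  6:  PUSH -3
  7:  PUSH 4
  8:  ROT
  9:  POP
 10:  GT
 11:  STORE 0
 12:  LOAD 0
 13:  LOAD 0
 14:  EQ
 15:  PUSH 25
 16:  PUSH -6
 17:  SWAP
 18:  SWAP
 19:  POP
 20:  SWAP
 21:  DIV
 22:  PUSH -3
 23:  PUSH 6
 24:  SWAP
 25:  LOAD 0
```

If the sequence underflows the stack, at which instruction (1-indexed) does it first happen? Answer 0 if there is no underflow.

PUSH 0   [0]
DUP      [0, 0]
DUP      [0, 0, 0]
MUL      [0, 0]
SUB      [0]
PUSH -3  [0, -3]
PUSH 4   [0, -3, 4]
ROT      [-3, 4, 0]
POP      [-3, 4]
GT       [0]
STORE 0  []
LOAD 0   [0]
LOAD 0   [0, 0]
EQ       [1]
PUSH 25  [1, 25]
PUSH -6  [1, 25, -6]
SWAP     [1, -6, 25]
SWAP     [1, 25, -6]
POP      [1, 25]
SWAP     [25, 1]
DIV      [25]
PUSH -3  [25, -3]
PUSH 6   [25, -3, 6]
SWAP     [25, 6, -3]
LOAD 0   [25, 6, -3, 0]

0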